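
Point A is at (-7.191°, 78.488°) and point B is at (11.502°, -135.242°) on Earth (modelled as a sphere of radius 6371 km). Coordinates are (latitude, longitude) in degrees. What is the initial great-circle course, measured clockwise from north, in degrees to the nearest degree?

80°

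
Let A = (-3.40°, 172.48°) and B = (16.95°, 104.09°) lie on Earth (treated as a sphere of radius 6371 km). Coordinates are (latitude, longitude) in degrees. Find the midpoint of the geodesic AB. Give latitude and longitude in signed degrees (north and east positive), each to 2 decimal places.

8.17°, 139.12°

The central angle between A and B is δ = 1.2299 rad.
With f = 0.5, the slerp weights are sin((1−f)δ)/sin δ = 0.6121 and sin(fδ)/sin δ = 0.6121.
Weighted sum of the unit vectors: (0.6121)·(-0.9897,0.1306,-0.0593) + (0.6121)·(-0.2329,0.9278,0.2915) = (-0.7483, 0.6479, 0.1422).
Converting back: φ = atan2(z, √(x²+y²)) = 8.17°, λ = atan2(y, x) = 139.12°.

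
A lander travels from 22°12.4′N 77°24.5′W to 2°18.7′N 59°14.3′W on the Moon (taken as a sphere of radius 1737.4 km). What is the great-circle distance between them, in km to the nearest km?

806 km

With latitudes φ₁ = 22.207°, φ₂ = 2.312° and longitude difference Δλ = 18.170°:
Haversine: a = sin²(Δφ/2) + cos φ₁ cos φ₂ sin²(Δλ/2) = 0.0298 + (0.9258)(0.9992)(0.0249) = 0.05291.
Central angle c = 2·arcsin(√a) = 0.46418 rad.
Distance = R·c = 1737.4 × 0.4642 ≈ 806 km.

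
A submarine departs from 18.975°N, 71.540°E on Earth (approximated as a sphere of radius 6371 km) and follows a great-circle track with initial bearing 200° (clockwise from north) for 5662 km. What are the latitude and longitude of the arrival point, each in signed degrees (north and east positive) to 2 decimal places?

Angular distance δ = d/R = 5662/6371 = 0.88871 rad; initial bearing θ = 3.4907 rad.
sin φ₂ = sin φ₁ cos δ + cos φ₁ sin δ cos θ = (0.3252)(0.6304) + (0.9457)(0.7763)(-0.9397) = -0.4848, so φ₂ = -29.00°.
Δλ = atan2(sin θ sin δ cos φ₁, cos δ − sin φ₁ sin φ₂) = atan2(-0.2511, 0.7881) = -17.672°.
λ₂ = 71.540° − 17.672° = 53.87°.

-29.00°, 53.87°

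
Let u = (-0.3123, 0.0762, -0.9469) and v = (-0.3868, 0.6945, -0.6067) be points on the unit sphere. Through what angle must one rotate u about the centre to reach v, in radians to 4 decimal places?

0.7254 rad

u·v = 0.7482; |u| = 1.0000, |v| = 1.0000.
cos θ = (u·v)/(|u||v|) = 0.7482, so θ = 0.7254 rad.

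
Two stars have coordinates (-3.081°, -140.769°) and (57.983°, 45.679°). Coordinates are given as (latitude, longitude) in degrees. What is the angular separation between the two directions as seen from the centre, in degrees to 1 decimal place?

Let φ₁ = -0.0538 rad, φ₂ = 1.0120 rad, and Δλ = -3.0291 rad.
cos c = sin φ₁ sin φ₂ + cos φ₁ cos φ₂ cos Δλ = (-0.0537)(0.8479) + (0.9986)(0.5302)(-0.9937) = -0.57163,
so c = arccos(-0.57163) = 2.17928 rad.
So the angular separation is 124.9°.

124.9°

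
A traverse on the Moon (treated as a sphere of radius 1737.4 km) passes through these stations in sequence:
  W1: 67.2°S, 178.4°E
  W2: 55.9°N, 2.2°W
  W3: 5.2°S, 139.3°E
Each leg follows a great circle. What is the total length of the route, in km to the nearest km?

Leg W1→W2: central angle 2.9443 rad, distance 5115.4 km.
Leg W2→W3: central angle 2.1083 rad, distance 3663.0 km.
Total: 5115.4 + 3663.0 ≈ 8778 km.

8778 km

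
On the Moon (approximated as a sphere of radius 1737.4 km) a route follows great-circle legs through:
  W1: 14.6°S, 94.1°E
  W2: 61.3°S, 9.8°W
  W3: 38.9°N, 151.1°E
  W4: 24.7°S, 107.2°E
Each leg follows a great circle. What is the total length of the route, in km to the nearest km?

9524 km

Leg W1→W2: central angle 1.4611 rad, distance 2538.5 km.
Leg W2→W3: central angle 2.6998 rad, distance 4690.6 km.
Leg W3→W4: central angle 1.3212 rad, distance 2295.4 km.
Total: 2538.5 + 4690.6 + 2295.4 ≈ 9524 km.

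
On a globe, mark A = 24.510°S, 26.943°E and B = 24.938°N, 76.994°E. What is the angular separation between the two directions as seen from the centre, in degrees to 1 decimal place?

69.2°

Let φ₁ = -0.4278 rad, φ₂ = 0.4353 rad, and Δλ = 0.8736 rad.
cos c = sin φ₁ sin φ₂ + cos φ₁ cos φ₂ cos Δλ = (-0.4149)(0.4216) + (0.9099)(0.9068)(0.6421) = 0.35486,
so c = arccos(0.35486) = 1.20804 rad.
So the angular separation is 69.2°.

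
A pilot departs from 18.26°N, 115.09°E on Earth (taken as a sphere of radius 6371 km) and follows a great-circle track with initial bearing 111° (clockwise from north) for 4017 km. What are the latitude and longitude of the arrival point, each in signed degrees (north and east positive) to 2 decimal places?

3.01°, 148.54°

Angular distance δ = d/R = 4017/6371 = 0.63051 rad; initial bearing θ = 1.9373 rad.
sin φ₂ = sin φ₁ cos δ + cos φ₁ sin δ cos θ = (0.3133)(0.8077) + (0.9496)(0.5896)(-0.3584) = 0.0524, so φ₂ = 3.01°.
Δλ = atan2(sin θ sin δ cos φ₁, cos δ − sin φ₁ sin φ₂) = atan2(0.5227, 0.7913) = 33.447°.
λ₂ = 115.090° + 33.447° = 148.54°.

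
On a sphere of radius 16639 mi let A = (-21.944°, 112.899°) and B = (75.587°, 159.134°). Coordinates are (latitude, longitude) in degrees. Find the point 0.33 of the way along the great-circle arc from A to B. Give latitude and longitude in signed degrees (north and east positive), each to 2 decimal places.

The central angle between A and B is δ = 1.7744 rad.
With f = 0.33, the slerp weights are sin((1−f)δ)/sin δ = 0.9475 and sin(fδ)/sin δ = 0.5643.
Weighted sum of the unit vectors: (0.9475)·(-0.3609,0.8545,-0.3737) + (0.5643)·(-0.2326,0.0887,0.9685) = (-0.4732, 0.8597, 0.1925).
Converting back: φ = atan2(z, √(x²+y²)) = 11.10°, λ = atan2(y, x) = 118.83°.

11.10°, 118.83°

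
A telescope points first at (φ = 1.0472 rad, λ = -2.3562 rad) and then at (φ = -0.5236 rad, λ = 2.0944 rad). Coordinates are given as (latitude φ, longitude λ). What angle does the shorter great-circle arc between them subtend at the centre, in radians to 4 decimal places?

In radians: φ₁ = 1.0472, φ₂ = -0.5236, Δλ = -104.999° = -1.8326 rad.
Haversine: a = sin²(Δφ/2) + cos φ₁ cos φ₂ sin²(Δλ/2) = 0.5000 + (0.5000)(0.8660)(0.6294) = 0.77254.
Central angle c = 2·arcsin(√a) = 2.14728 rad.
So the angular separation is 2.1473 rad.

2.1473 rad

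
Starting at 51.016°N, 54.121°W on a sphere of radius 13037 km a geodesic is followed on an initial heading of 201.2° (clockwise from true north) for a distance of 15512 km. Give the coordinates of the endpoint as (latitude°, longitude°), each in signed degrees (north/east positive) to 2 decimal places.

-14.80°, -74.44°

Angular distance δ = d/R = 15512/13037 = 1.18984 rad; initial bearing θ = 3.5116 rad.
sin φ₂ = sin φ₁ cos δ + cos φ₁ sin δ cos θ = (0.7773)(0.3718) + (0.6291)(0.9283)(-0.9323) = -0.2555, so φ₂ = -14.80°.
Δλ = atan2(sin θ sin δ cos φ₁, cos δ − sin φ₁ sin φ₂) = atan2(-0.2112, 0.5704) = -20.317°.
λ₂ = -54.121° − 20.317° = -74.44°.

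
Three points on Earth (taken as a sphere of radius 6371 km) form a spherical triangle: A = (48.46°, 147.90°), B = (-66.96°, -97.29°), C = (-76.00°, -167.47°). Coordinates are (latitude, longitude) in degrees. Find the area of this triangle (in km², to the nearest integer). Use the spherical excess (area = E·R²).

28894190 km²

Side lengths (central angles): a = 0.3898, b = 2.2295, c = 2.4943 rad; semiperimeter s = 2.5568.
By l'Huilier's theorem, tan(E/4) = √[tan(s/2) tan((s−a)/2) tan((s−b)/2) tan((s−c)/2)], giving spherical excess E = 0.7119 rad.
Area = E·R² = 0.7119 × (6371)² ≈ 28894190 km².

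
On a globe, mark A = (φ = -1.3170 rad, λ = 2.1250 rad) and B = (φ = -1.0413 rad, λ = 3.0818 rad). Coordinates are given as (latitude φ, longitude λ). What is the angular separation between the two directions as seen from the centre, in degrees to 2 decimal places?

In radians: φ₁ = -1.3170, φ₂ = -1.0413, Δλ = 54.821° = 0.9568 rad.
Haversine: a = sin²(Δφ/2) + cos φ₁ cos φ₂ sin²(Δλ/2) = 0.0189 + (0.2511)(0.5051)(0.2119) = 0.04576.
Central angle c = 2·arcsin(√a) = 0.43116 rad.
So the angular separation is 24.70°.

24.70°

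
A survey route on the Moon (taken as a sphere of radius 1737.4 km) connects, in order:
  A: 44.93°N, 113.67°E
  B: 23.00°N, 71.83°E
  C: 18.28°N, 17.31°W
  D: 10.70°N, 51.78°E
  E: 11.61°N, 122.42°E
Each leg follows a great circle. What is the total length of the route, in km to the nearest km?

Leg A→B: central angle 0.7052 rad, distance 1225.3 km.
Leg B→C: central angle 1.4347 rad, distance 2492.6 km.
Leg C→D: central angle 1.1688 rad, distance 2030.7 km.
Leg D→E: central angle 1.2063 rad, distance 2095.9 km.
Total: 1225.3 + 2492.6 + 2030.7 + 2095.9 ≈ 7845 km.

7845 km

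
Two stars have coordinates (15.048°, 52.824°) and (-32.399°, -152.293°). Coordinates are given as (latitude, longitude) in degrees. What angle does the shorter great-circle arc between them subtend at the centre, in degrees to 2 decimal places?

Let φ₁ = 0.2626 rad, φ₂ = -0.5655 rad, and Δλ = 2.7032 rad.
Haversine: a = sin²(Δφ/2) + cos φ₁ cos φ₂ sin²(Δλ/2) = 0.1619 + (0.9657)(0.8443)(0.9527) = 0.93870.
Central angle c = 2·arcsin(√a) = 2.64120 rad.
So the angular separation is 151.33°.

151.33°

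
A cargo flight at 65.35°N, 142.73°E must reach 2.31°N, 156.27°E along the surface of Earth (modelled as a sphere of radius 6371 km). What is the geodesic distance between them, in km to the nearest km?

7092 km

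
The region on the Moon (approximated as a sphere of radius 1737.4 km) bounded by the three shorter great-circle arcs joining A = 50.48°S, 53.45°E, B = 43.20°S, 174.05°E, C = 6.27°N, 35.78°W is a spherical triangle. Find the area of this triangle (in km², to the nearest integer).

5527806 km²

Side lengths (central angles): a = 2.3509, b = 1.6466, c = 1.2746 rad; semiperimeter s = 2.6360.
By l'Huilier's theorem, tan(E/4) = √[tan(s/2) tan((s−a)/2) tan((s−b)/2) tan((s−c)/2)], giving spherical excess E = 1.8313 rad.
Area = E·R² = 1.8313 × (1737.4)² ≈ 5527806 km².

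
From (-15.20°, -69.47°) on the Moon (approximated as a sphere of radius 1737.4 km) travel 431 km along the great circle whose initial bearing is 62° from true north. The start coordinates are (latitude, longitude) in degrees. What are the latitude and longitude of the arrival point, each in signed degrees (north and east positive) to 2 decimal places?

Angular distance δ = d/R = 431/1737.4 = 0.24807 rad; initial bearing θ = 1.0821 rad.
sin φ₂ = sin φ₁ cos δ + cos φ₁ sin δ cos θ = (-0.2622)(0.9694) + (0.9650)(0.2455)(0.4695) = -0.1429, so φ₂ = -8.22°.
Δλ = atan2(sin θ sin δ cos φ₁, cos δ − sin φ₁ sin φ₂) = atan2(0.2092, 0.9319) = 12.653°.
λ₂ = -69.470° + 12.653° = -56.82°.

-8.22°, -56.82°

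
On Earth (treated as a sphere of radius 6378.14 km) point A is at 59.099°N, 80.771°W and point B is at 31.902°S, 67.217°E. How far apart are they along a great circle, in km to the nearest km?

With latitudes φ₁ = 59.099°, φ₂ = -31.902° and longitude difference Δλ = 147.988°:
cos c = sin φ₁ sin φ₂ + cos φ₁ cos φ₂ cos Δλ = (0.8581)(-0.5285) + (0.5136)(0.8490)(-0.8479) = -0.82314,
so c = arccos(-0.82314) = 2.53772 rad.
Distance = R·c = 6378.14 × 2.5377 ≈ 16186 km.

16186 km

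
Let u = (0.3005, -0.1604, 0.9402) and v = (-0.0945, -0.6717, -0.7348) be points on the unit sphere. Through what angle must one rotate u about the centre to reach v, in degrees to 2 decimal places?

u·v = -0.6115; |u| = 1.0000, |v| = 1.0000.
cos θ = (u·v)/(|u||v|) = -0.6115, so θ = 127.70°.

127.70°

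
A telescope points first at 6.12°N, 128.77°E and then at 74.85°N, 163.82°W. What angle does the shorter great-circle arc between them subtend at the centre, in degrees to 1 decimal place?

Let φ₁ = 0.1068 rad, φ₂ = 1.3064 rad, and Δλ = 1.1765 rad.
cos c = sin φ₁ sin φ₂ + cos φ₁ cos φ₂ cos Δλ = (0.1066)(0.9652) + (0.9943)(0.2613)(0.3841) = 0.20273,
so c = arccos(0.20273) = 1.36666 rad.
So the angular separation is 78.3°.

78.3°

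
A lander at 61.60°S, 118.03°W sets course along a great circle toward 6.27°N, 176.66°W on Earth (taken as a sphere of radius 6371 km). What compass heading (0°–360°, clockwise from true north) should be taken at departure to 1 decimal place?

Δλ = -58.630° = -1.0233 rad.
y = sin Δλ · cos φ₂ = (-0.8538)(0.9940) = -0.8487
x = cos φ₁ sin φ₂ − sin φ₁ cos φ₂ cos Δλ = (0.4756)(0.1092) − (-0.8796)(0.9940)(0.5206) = 0.5071
θ = atan2(y, x) = -59.14°; adding 360° gives 300.9°.

300.9°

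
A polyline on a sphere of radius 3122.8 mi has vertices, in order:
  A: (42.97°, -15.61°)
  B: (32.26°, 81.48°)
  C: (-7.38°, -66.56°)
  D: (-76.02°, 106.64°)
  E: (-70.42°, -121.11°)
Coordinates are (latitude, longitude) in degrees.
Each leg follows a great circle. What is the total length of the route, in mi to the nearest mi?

18627 mi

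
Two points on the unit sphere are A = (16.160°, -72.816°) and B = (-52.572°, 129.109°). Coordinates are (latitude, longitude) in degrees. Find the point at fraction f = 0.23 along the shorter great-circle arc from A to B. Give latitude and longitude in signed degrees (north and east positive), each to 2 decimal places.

-14.04°, -83.90°

The central angle between A and B is δ = 2.4380 rad.
With f = 0.23, the slerp weights are sin((1−f)δ)/sin δ = 1.4737 and sin(fδ)/sin δ = 0.8221.
Weighted sum of the unit vectors: (1.4737)·(0.2838,-0.9176,0.2783) + (0.8221)·(-0.3834,0.4716,-0.7941) = (0.1030, -0.9646, -0.2427).
Converting back: φ = atan2(z, √(x²+y²)) = -14.04°, λ = atan2(y, x) = -83.90°.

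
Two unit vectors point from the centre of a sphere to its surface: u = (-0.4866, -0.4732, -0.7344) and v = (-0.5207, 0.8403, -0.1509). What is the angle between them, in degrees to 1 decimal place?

u·v = -0.0334; |u| = 1.0000, |v| = 1.0000.
cos θ = (u·v)/(|u||v|) = -0.0334, so θ = 91.9°.

91.9°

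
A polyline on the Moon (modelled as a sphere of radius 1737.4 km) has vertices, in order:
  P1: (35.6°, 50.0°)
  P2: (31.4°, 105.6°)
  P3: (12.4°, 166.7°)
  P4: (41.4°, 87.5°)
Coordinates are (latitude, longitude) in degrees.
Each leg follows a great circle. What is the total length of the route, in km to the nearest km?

5420 km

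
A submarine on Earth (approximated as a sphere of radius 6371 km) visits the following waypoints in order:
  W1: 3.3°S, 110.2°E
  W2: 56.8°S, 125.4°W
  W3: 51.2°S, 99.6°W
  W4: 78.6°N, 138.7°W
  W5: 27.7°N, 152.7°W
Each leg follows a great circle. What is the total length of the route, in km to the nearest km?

33841 km

Leg W1→W2: central angle 1.8345 rad, distance 11687.7 km.
Leg W2→W3: central angle 0.2801 rad, distance 1784.6 km.
Leg W3→W4: central angle 2.3021 rad, distance 14666.7 km.
Leg W4→W5: central angle 0.8951 rad, distance 5702.4 km.
Total: 11687.7 + 1784.6 + 14666.7 + 5702.4 ≈ 33841 km.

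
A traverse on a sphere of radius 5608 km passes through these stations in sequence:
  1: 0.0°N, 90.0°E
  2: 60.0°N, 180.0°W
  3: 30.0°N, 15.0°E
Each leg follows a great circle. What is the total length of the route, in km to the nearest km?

17535 km

Leg 1→2: central angle 1.5708 rad, distance 8809.0 km.
Leg 2→3: central angle 1.5560 rad, distance 8726.3 km.
Total: 8809.0 + 8726.3 ≈ 17535 km.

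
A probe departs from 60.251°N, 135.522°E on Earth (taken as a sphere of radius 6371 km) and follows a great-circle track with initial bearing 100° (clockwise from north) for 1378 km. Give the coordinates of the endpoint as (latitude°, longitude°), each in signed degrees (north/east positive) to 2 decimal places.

Angular distance δ = d/R = 1378/6371 = 0.21629 rad; initial bearing θ = 1.7453 rad.
sin φ₂ = sin φ₁ cos δ + cos φ₁ sin δ cos θ = (0.8682)(0.9767) + (0.4962)(0.2146)(-0.1736) = 0.8295, so φ₂ = 56.05°.
Δλ = atan2(sin θ sin δ cos φ₁, cos δ − sin φ₁ sin φ₂) = atan2(0.1049, 0.2565) = 22.235°.
λ₂ = 135.522° + 22.235° = 157.76°.

56.05°, 157.76°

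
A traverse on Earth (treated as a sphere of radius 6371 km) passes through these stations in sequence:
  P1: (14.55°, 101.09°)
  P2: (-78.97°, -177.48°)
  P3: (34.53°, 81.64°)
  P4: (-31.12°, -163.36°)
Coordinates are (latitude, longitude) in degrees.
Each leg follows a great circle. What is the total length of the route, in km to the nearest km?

39448 km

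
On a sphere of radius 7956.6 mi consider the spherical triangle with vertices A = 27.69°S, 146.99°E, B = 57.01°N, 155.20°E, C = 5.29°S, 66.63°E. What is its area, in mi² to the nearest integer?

Side lengths (central angles): a = 1.6346, b = 1.3791, c = 1.4833 rad; semiperimeter s = 2.2485.
By l'Huilier's theorem, tan(E/4) = √[tan(s/2) tan((s−a)/2) tan((s−b)/2) tan((s−c)/2)], giving spherical excess E = 1.3528 rad.
Area = E·R² = 1.3528 × (7956.6)² ≈ 85643143 mi².

85643143 mi²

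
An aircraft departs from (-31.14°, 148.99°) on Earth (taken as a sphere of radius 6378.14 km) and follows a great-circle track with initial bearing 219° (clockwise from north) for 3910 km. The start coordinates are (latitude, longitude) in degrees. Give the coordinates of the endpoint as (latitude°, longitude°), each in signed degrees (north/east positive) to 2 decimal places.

-53.67°, 111.31°

Angular distance δ = d/R = 3910/6378.14 = 0.61303 rad; initial bearing θ = 3.8223 rad.
sin φ₂ = sin φ₁ cos δ + cos φ₁ sin δ cos θ = (-0.5171)(0.8179) + (0.8559)(0.5753)(-0.7771) = -0.8057, so φ₂ = -53.67°.
Δλ = atan2(sin θ sin δ cos φ₁, cos δ − sin φ₁ sin φ₂) = atan2(-0.3099, 0.4013) = -37.679°.
λ₂ = 148.990° − 37.679° = 111.31°.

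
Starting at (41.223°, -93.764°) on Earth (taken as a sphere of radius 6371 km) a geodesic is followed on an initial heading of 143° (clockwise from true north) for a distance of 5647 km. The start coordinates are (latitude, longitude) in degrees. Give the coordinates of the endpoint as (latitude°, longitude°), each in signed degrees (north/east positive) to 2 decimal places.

-2.80°, -65.94°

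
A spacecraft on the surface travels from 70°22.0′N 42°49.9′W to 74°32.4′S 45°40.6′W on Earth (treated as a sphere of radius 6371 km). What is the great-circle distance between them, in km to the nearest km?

16114 km

Let φ₁ = 1.2281 rad, φ₂ = -1.3010 rad, and Δλ = -0.0497 rad.
cos c = sin φ₁ sin φ₂ + cos φ₁ cos φ₂ cos Δλ = (0.9419)(-0.9638) + (0.3360)(0.2666)(0.9988) = -0.81833,
so c = arccos(-0.81833) = 2.52929 rad.
Distance = R·c = 6371 × 2.5293 ≈ 16114 km.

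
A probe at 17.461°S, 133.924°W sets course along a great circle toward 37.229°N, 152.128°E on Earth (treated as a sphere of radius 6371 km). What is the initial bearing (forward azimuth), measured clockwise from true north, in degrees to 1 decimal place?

310.0°

With φ₁ = -0.3048, φ₂ = 0.6498, Δλ = -1.2906 rad, the forward-azimuth formula gives
θ = atan2( sin Δλ cos φ₂ , cos φ₁ sin φ₂ − sin φ₁ cos φ₂ cos Δλ ) = atan2(-0.7652, 0.6432) = -49.95°.
Adding 360° brings this into [0°, 360°): 310.0°.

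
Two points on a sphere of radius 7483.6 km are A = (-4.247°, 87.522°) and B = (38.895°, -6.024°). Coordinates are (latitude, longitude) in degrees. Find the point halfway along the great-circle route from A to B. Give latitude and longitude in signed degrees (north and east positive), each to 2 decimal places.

24.30°, 48.22°

The central angle between A and B is δ = 1.6654 rad.
With f = 0.5, the slerp weights are sin((1−f)δ)/sin δ = 0.7431 and sin(fδ)/sin δ = 0.7431.
Weighted sum of the unit vectors: (0.7431)·(0.0431,0.9963,-0.0741) + (0.7431)·(0.7740,-0.0817,0.6279) = (0.6072, 0.6797, 0.4116).
Converting back: φ = atan2(z, √(x²+y²)) = 24.30°, λ = atan2(y, x) = 48.22°.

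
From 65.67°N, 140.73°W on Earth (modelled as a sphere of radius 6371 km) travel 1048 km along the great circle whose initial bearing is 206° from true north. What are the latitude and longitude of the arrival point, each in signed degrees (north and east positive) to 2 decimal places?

56.96°, -148.29°

Angular distance δ = d/R = 1048/6371 = 0.16450 rad; initial bearing θ = 3.5954 rad.
sin φ₂ = sin φ₁ cos δ + cos φ₁ sin δ cos θ = (0.9112)(0.9865) + (0.4120)(0.1638)(-0.8988) = 0.8383, so φ₂ = 56.96°.
Δλ = atan2(sin θ sin δ cos φ₁, cos δ − sin φ₁ sin φ₂) = atan2(-0.0296, 0.2227) = -7.565°.
λ₂ = -140.730° − 7.565° = -148.29°.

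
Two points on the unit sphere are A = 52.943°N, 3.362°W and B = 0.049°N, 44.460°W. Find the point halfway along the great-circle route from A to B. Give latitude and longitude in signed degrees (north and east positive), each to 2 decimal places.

The central angle between A and B is δ = 1.0986 rad.
With f = 0.5, the slerp weights are sin((1−f)δ)/sin δ = 0.5863 and sin(fδ)/sin δ = 0.5863.
Weighted sum of the unit vectors: (0.5863)·(0.6016,-0.0353,0.7980) + (0.5863)·(0.7137,-0.7004,0.0009) = (0.7711, -0.4313, 0.4684).
Converting back: φ = atan2(z, √(x²+y²)) = 27.93°, λ = atan2(y, x) = -29.22°.

27.93°, -29.22°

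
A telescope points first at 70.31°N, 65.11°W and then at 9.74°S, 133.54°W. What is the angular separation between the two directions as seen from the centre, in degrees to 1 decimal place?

92.1°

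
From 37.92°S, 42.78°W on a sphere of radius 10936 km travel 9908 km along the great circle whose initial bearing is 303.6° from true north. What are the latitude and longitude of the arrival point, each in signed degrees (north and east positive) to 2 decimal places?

Angular distance δ = d/R = 9908/10936 = 0.90600 rad; initial bearing θ = 5.2988 rad.
sin φ₂ = sin φ₁ cos δ + cos φ₁ sin δ cos θ = (-0.6146)(0.6169) + (0.7889)(0.7870)(0.5534) = -0.0355, so φ₂ = -2.04°.
Δλ = atan2(sin θ sin δ cos φ₁, cos δ − sin φ₁ sin φ₂) = atan2(-0.5171, 0.5951) = -40.992°.
λ₂ = -42.780° − 40.992° = -83.77°.

-2.04°, -83.77°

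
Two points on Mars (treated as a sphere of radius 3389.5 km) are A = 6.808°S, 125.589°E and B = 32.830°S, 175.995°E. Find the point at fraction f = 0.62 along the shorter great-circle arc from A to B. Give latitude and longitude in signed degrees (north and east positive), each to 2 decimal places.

Central angle δ = 0.9322 rad. Interpolating on the sphere with fraction f = 0.62:
P = [sin((1−f)δ)·A + sin(fδ)·B] / sin δ = 0.4320·A + 0.6804·B in Cartesian coordinates,
giving P = (-0.8200, 0.3888, -0.4201), i.e. latitude -24.84°, longitude 154.63°.

-24.84°, 154.63°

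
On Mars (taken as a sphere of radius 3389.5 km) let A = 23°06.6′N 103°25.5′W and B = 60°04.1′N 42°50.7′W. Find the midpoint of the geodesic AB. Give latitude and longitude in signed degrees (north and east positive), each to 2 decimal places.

Central angle δ = 0.9697 rad. Interpolating on the sphere with fraction f = 0.5:
P = [sin((1−f)δ)·A + sin(fδ)·B] / sin δ = 0.5651·A + 0.5651·B in Cartesian coordinates,
giving P = (0.0861, -0.6973, 0.7116), i.e. latitude 45.36°, longitude -82.96°.

45.36°, -82.96°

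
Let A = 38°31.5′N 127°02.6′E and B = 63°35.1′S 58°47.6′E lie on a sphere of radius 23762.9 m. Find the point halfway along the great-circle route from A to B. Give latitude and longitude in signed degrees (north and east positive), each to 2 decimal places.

-14.78°, 103.47°

Central angle δ = 2.0140 rad. Interpolating on the sphere with fraction f = 0.5:
P = [sin((1−f)δ)·A + sin(fδ)·B] / sin δ = 0.9356·A + 0.9356·B in Cartesian coordinates,
giving P = (-0.2253, 0.9403, -0.2552), i.e. latitude -14.78°, longitude 103.47°.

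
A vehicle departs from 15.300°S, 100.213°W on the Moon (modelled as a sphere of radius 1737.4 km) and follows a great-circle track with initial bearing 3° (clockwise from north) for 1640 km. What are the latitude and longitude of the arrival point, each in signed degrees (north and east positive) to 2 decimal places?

38.71°, -97.10°

Angular distance δ = d/R = 1640/1737.4 = 0.94394 rad; initial bearing θ = 0.0524 rad.
sin φ₂ = sin φ₁ cos δ + cos φ₁ sin δ cos θ = (-0.2639)(0.5866) + (0.9646)(0.8099)(0.9986) = 0.6253, so φ₂ = 38.71°.
Δλ = atan2(sin θ sin δ cos φ₁, cos δ − sin φ₁ sin φ₂) = atan2(0.0409, 0.7516) = 3.114°.
λ₂ = -100.213° + 3.114° = -97.10°.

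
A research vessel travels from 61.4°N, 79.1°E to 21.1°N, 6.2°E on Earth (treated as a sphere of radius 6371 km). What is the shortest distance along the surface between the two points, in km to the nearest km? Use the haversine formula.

With latitudes φ₁ = 61.400°, φ₂ = 21.100° and longitude difference Δλ = -72.900°:
Haversine: a = sin²(Δφ/2) + cos φ₁ cos φ₂ sin²(Δλ/2) = 0.1187 + (0.4787)(0.9330)(0.3530) = 0.27631.
Central angle c = 2·arcsin(√a) = 1.10695 rad.
Distance = R·c = 6371 × 1.1070 ≈ 7052 km.

7052 km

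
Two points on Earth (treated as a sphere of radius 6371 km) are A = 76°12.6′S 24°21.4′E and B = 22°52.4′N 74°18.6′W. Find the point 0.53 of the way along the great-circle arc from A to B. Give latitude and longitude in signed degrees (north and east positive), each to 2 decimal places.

-29.15°, -60.51°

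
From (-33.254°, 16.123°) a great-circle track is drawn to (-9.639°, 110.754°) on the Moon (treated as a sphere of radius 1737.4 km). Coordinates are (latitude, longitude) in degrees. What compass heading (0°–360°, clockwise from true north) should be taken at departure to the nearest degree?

Δλ = 94.631° = 1.6516 rad.
y = sin Δλ · cos φ₂ = (0.9967)(0.9859) = 0.9827
x = cos φ₁ sin φ₂ − sin φ₁ cos φ₂ cos Δλ = (0.8362)(-0.1674) − (-0.5484)(0.9859)(-0.0807) = -0.1837
θ = atan2(y, x) = 100.59°, so the bearing is 101°.

101°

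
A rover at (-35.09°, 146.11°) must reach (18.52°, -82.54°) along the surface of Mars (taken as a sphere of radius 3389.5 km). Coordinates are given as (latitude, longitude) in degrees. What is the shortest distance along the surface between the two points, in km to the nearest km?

Let φ₁ = -0.6124 rad, φ₂ = 0.3232 rad, and Δλ = 2.2925 rad.
Haversine: a = sin²(Δφ/2) + cos φ₁ cos φ₂ sin²(Δλ/2) = 0.2034 + (0.8183)(0.9482)(0.8303) = 0.84759.
Central angle c = 2·arcsin(√a) = 2.33947 rad.
Distance = R·c = 3389.5 × 2.3395 ≈ 7930 km.

7930 km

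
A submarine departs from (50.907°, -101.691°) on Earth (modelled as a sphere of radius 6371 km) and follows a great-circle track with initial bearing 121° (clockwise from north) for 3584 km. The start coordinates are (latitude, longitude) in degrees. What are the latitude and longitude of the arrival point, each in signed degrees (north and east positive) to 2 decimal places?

28.90°, -70.21°

Angular distance δ = d/R = 3584/6371 = 0.56255 rad; initial bearing θ = 2.1118 rad.
sin φ₂ = sin φ₁ cos δ + cos φ₁ sin δ cos θ = (0.7761)(0.8459) + (0.6306)(0.5333)(-0.5150) = 0.4833, so φ₂ = 28.90°.
Δλ = atan2(sin θ sin δ cos φ₁, cos δ − sin φ₁ sin φ₂) = atan2(0.2883, 0.4708) = 31.480°.
λ₂ = -101.691° + 31.480° = -70.21°.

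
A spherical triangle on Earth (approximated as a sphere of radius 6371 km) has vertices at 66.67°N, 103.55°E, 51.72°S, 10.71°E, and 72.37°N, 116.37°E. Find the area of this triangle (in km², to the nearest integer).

Side lengths (central angles): a = 2.4960, b = 0.1261, c = 2.3935 rad; semiperimeter s = 2.5078.
By l'Huilier's theorem, tan(E/4) = √[tan(s/2) tan((s−a)/2) tan((s−b)/2) tan((s−c)/2)], giving spherical excess E = 0.2024 rad.
Area = E·R² = 0.2024 × (6371)² ≈ 8215376 km².

8215376 km²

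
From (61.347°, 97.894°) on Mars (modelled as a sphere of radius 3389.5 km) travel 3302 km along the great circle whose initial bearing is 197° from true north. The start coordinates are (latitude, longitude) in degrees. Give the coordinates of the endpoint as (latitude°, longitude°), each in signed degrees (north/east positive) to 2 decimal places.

Angular distance δ = d/R = 3302/3389.5 = 0.97418 rad; initial bearing θ = 3.4383 rad.
sin φ₂ = sin φ₁ cos δ + cos φ₁ sin δ cos θ = (0.8775)(0.5618) + (0.4795)(0.8272)(-0.9563) = 0.1137, so φ₂ = 6.53°.
Δλ = atan2(sin θ sin δ cos φ₁, cos δ − sin φ₁ sin φ₂) = atan2(-0.1160, 0.4621) = -14.090°.
λ₂ = 97.894° − 14.090° = 83.80°.

6.53°, 83.80°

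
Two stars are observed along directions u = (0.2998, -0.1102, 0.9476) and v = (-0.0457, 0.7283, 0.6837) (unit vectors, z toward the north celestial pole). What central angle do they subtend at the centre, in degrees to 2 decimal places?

u·v = 0.5539; |u| = 1.0000, |v| = 1.0000.
cos θ = (u·v)/(|u||v|) = 0.5539, so θ = 56.36°.

56.36°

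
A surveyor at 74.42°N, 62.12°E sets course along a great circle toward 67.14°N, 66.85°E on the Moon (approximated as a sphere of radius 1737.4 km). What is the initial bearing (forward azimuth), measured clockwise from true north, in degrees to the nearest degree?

With φ₁ = 1.2989, φ₂ = 1.1718, Δλ = 0.0826 rad, the forward-azimuth formula gives
θ = atan2( sin Δλ cos φ₂ , cos φ₁ sin φ₂ − sin φ₁ cos φ₂ cos Δλ ) = atan2(0.0320, -0.1254) = 165.67°.
So the initial bearing is 166°.

166°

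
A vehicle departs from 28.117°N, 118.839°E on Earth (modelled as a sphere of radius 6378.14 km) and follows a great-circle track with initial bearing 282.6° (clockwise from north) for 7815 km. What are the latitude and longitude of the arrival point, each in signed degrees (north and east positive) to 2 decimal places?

Angular distance δ = d/R = 7815/6378.14 = 1.22528 rad; initial bearing θ = 4.9323 rad.
sin φ₂ = sin φ₁ cos δ + cos φ₁ sin δ cos θ = (0.4713)(0.3387) + (0.8820)(0.9409)(0.2181) = 0.3406, so φ₂ = 19.92°.
Δλ = atan2(sin θ sin δ cos φ₁, cos δ − sin φ₁ sin φ₂) = atan2(-0.8099, 0.1781) = -77.594°.
λ₂ = 118.839° − 77.594° = 41.24°.

19.92°, 41.24°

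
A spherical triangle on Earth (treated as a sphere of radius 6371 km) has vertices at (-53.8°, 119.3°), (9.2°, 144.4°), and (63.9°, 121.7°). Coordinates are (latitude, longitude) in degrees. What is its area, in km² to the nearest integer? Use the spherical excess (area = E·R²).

19165640 km²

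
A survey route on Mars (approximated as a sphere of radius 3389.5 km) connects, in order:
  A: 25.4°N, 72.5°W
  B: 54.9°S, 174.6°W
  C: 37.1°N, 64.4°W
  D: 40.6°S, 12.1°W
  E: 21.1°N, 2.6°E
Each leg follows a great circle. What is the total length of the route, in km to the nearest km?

Leg A→B: central angle 2.0486 rad, distance 6943.7 km.
Leg B→C: central angle 2.2808 rad, distance 7730.9 km.
Leg C→D: central angle 1.5930 rad, distance 5399.5 km.
Leg D→E: central angle 1.1030 rad, distance 3738.7 km.
Total: 6943.7 + 7730.9 + 5399.5 + 3738.7 ≈ 23813 km.

23813 km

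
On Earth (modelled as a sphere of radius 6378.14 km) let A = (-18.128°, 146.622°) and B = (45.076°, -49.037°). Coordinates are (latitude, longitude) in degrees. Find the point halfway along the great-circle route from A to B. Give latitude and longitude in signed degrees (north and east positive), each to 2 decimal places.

50.19°, -178.20°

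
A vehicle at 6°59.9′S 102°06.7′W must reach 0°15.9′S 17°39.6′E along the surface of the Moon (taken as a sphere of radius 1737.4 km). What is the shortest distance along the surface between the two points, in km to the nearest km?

3623 km

In radians: φ₁ = -0.1221, φ₂ = -0.0046, Δλ = 119.772° = 2.0904 rad.
cos c = sin φ₁ sin φ₂ + cos φ₁ cos φ₂ cos Δλ = (-0.1218)(-0.0046) + (0.9925)(1.0000)(-0.4965) = -0.49228,
so c = arccos(-0.49228) = 2.08550 rad.
Distance = R·c = 1737.4 × 2.0855 ≈ 3623 km.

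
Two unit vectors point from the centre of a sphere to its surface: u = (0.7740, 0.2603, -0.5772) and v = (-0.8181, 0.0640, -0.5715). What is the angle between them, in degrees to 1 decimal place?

106.7°

u·v = -0.2867; |u| = 1.0000, |v| = 1.0000.
cos θ = (u·v)/(|u||v|) = -0.2867, so θ = 106.7°.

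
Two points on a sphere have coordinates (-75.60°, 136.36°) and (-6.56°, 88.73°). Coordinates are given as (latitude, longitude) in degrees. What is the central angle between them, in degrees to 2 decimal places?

In radians: φ₁ = -1.3195, φ₂ = -0.1145, Δλ = -47.630° = -0.8313 rad.
Haversine: a = sin²(Δφ/2) + cos φ₁ cos φ₂ sin²(Δλ/2) = 0.3211 + (0.2487)(0.9935)(0.1630) = 0.36142.
Central angle c = 2·arcsin(√a) = 1.28997 rad.
So the angular separation is 73.91°.

73.91°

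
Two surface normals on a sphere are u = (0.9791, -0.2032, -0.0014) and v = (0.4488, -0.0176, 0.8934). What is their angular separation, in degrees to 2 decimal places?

63.78°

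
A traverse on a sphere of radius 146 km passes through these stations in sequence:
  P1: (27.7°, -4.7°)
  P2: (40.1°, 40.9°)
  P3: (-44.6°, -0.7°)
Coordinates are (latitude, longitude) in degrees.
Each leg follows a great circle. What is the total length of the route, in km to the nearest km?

336 km

Leg P1→P2: central angle 0.6868 rad, distance 100.3 km.
Leg P2→P3: central angle 1.6158 rad, distance 235.9 km.
Total: 100.3 + 235.9 ≈ 336 km.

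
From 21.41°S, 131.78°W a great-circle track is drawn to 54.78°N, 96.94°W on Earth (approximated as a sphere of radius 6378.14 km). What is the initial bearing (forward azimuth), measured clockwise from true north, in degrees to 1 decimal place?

With φ₁ = -0.3737, φ₂ = 0.9561, Δλ = 0.6081 rad, the forward-azimuth formula gives
θ = atan2( sin Δλ cos φ₂ , cos φ₁ sin φ₂ − sin φ₁ cos φ₂ cos Δλ ) = atan2(0.3295, 0.9334) = 19.44°.
So the initial bearing is 19.4°.

19.4°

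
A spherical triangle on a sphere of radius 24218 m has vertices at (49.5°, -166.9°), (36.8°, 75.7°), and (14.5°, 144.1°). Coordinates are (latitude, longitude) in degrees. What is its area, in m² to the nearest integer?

361081839 m²

Side lengths (central angles): a = 1.1204, b = 0.9237, c = 1.3529 rad; semiperimeter s = 1.6985.
By l'Huilier's theorem, tan(E/4) = √[tan(s/2) tan((s−a)/2) tan((s−b)/2) tan((s−c)/2)], giving spherical excess E = 0.6156 rad.
Area = E·R² = 0.6156 × (24218)² ≈ 361081839 m².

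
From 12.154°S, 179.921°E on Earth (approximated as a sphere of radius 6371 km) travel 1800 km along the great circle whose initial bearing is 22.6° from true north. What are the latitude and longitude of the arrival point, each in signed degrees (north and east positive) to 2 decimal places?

Angular distance δ = d/R = 1800/6371 = 0.28253 rad; initial bearing θ = 0.3944 rad.
sin φ₂ = sin φ₁ cos δ + cos φ₁ sin δ cos θ = (-0.2105)(0.9604) + (0.9776)(0.2788)(0.9232) = 0.0494, so φ₂ = 2.83°.
Δλ = atan2(sin θ sin δ cos φ₁, cos δ − sin φ₁ sin φ₂) = atan2(0.1047, 0.9708) = 6.158°.
λ₂ = 179.921° + 6.158° = 186.08° → -173.92° after wrapping to (−180°, 180°].

2.83°, -173.92°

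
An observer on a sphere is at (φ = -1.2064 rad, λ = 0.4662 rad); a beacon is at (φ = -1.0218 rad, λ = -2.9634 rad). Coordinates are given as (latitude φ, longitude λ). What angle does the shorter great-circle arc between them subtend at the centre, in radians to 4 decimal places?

Let φ₁ = -1.2064 rad, φ₂ = -1.0218 rad, and Δλ = 2.8536 rad.
Haversine: a = sin²(Δφ/2) + cos φ₁ cos φ₂ sin²(Δλ/2) = 0.0085 + (0.3564)(0.5218)(0.9794) = 0.19064.
Central angle c = 2·arcsin(√a) = 0.90368 rad.
So the angular separation is 0.9037 rad.

0.9037 rad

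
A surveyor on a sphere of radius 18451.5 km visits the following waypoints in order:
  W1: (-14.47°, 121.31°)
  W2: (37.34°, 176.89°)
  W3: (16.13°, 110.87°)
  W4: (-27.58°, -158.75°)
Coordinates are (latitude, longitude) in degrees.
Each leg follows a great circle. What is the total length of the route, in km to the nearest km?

74915 km

Leg W1→W2: central angle 1.2833 rad, distance 23678.1 km.
Leg W2→W3: central angle 1.0714 rad, distance 19768.6 km.
Leg W3→W4: central angle 1.7055 rad, distance 31468.6 km.
Total: 23678.1 + 19768.6 + 31468.6 ≈ 74915 km.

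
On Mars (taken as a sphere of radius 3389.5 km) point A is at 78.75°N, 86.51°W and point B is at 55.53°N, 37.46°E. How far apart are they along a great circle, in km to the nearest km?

In radians: φ₁ = 1.3744, φ₂ = 0.9692, Δλ = 123.970° = 2.1637 rad.
cos c = sin φ₁ sin φ₂ + cos φ₁ cos φ₂ cos Δλ = (0.9808)(0.8244) + (0.1951)(0.5660)(-0.5588) = 0.74689,
so c = arccos(0.74689) = 0.72743 rad.
Distance = R·c = 3389.5 × 0.7274 ≈ 2466 km.

2466 km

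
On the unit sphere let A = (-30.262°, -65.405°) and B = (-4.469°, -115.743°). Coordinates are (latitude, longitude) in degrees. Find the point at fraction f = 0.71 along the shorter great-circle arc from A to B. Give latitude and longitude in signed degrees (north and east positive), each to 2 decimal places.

-13.17°, -102.58°

Central angle δ = 0.9411 rad. Interpolating on the sphere with fraction f = 0.71:
P = [sin((1−f)δ)·A + sin(fδ)·B] / sin δ = 0.3335·A + 0.7666·B in Cartesian coordinates,
giving P = (-0.2121, -0.9503, -0.2278), i.e. latitude -13.17°, longitude -102.58°.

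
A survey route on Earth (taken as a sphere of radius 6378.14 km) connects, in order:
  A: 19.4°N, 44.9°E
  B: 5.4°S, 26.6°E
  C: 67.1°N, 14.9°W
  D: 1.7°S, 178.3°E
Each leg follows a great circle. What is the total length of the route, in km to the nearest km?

Leg A→B: central angle 0.5350 rad, distance 3412.1 km.
Leg B→C: central angle 1.3659 rad, distance 8712.0 km.
Leg C→D: central angle 1.9889 rad, distance 12685.3 km.
Total: 3412.1 + 8712.0 + 12685.3 ≈ 24809 km.

24809 km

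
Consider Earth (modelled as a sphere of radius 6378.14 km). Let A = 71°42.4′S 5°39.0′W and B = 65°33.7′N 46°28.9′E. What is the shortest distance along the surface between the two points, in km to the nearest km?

15773 km

In radians: φ₁ = -1.2515, φ₂ = 1.1443, Δλ = 52.132° = 0.9099 rad.
cos c = sin φ₁ sin φ₂ + cos φ₁ cos φ₂ cos Δλ = (-0.9495)(0.9104) + (0.3139)(0.4137)(0.6138) = -0.78468,
so c = arccos(-0.78468) = 2.47298 rad.
Distance = R·c = 6378.14 × 2.4730 ≈ 15773 km.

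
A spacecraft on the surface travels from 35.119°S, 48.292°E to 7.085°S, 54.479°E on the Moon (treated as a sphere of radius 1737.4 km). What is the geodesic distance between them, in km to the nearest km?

867 km

In radians: φ₁ = -0.6129, φ₂ = -0.1237, Δλ = 6.187° = 0.1080 rad.
Haversine: a = sin²(Δφ/2) + cos φ₁ cos φ₂ sin²(Δλ/2) = 0.0587 + (0.8180)(0.9924)(0.0029) = 0.06103.
Central angle c = 2·arcsin(√a) = 0.49925 rad.
Distance = R·c = 1737.4 × 0.4993 ≈ 867 km.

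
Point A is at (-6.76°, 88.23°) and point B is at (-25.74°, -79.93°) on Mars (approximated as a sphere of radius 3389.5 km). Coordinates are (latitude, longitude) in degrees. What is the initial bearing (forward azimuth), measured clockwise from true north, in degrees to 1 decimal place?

199.1°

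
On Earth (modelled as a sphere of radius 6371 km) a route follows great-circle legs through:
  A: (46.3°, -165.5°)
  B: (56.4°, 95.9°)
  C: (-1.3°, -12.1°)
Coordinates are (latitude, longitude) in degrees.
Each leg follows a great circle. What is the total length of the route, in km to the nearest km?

17560 km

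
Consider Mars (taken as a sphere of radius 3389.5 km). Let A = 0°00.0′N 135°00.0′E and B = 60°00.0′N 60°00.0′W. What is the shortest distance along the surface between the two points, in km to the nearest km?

7033 km

Let φ₁ = 0.0000 rad, φ₂ = 1.0472 rad, and Δλ = 2.8798 rad.
cos c = sin φ₁ sin φ₂ + cos φ₁ cos φ₂ cos Δλ = (0.0000)(0.8660) + (1.0000)(0.5000)(-0.9659) = -0.48296,
so c = arccos(-0.48296) = 2.07483 rad.
Distance = R·c = 3389.5 × 2.0748 ≈ 7033 km.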